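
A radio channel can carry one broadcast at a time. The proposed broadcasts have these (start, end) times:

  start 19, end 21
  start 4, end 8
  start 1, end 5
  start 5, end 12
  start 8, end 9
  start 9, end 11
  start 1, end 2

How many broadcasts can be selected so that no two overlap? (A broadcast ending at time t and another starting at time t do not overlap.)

Order by finish time; keep every interval that doesn't clash with the previous kept one.
By end time: (1,2), (1,5), (4,8), (8,9), (9,11), (5,12), (19,21).
Pick (1,2); next start ≥ 2 → (4,8); next start ≥ 8 → (8,9); next start ≥ 9 → (9,11); next start ≥ 11 → (19,21).
Selected 5 broadcasts.

5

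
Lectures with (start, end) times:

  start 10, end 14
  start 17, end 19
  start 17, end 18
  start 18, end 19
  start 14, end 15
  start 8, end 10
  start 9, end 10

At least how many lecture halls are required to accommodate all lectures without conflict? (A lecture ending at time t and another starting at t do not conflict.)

2

Count concurrent intervals with a sweep; the peak is the room count.
Events (time:±→running): 8:+→1 9:+→2 … peak 2.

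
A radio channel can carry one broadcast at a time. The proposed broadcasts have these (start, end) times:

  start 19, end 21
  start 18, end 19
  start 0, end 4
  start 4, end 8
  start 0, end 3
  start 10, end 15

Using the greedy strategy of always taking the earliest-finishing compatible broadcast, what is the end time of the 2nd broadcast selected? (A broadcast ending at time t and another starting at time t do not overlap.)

Order by finish time; keep every interval that doesn't clash with the previous kept one.
Sorted by end: (0,3)  (0,4)  (4,8)  (10,15)  (18,19)  (19,21)
take (0,3); skip (0,4); take (4,8); take (10,15); take (18,19); take (19,21).
Selected: (0,3) (4,8) (10,15) (18,19) (19,21)

8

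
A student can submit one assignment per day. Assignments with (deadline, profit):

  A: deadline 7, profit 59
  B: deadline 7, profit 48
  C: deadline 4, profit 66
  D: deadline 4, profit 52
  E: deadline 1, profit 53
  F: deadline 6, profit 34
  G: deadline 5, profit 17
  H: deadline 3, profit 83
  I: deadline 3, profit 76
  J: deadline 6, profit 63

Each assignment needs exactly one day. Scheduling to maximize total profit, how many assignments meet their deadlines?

Sort by profit descending; place each in the latest free slot ≤ its deadline.
Profit order: H=83 I=76 C=66 J=63 A=59 E=53 D=52 B=48 F=34 G=17
Assign: H→slot 3, I→slot 2, C→slot 4, J→slot 6, A→slot 7, E→slot 1, D skipped, B→slot 5, F skipped, G skipped.
Slots: [1:E] [2:I] [3:H] [4:C] [5:B] [6:J] [7:A]
7 of 10 scheduled.

7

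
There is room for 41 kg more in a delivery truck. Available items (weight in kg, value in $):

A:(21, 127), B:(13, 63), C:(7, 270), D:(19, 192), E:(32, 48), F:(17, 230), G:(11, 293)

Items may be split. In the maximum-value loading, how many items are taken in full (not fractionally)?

Sort by value per unit weight and fill in that order.
Order: C (270/7=38.57) > G (293/11=26.64) > F (230/17=13.53) > D (192/19=10.11) > A (127/21=6.05) > B (63/13=4.85) > E (48/32=1.50)
Fill: take C (7 @ 270) → take G (11 @ 293) → take F (17 @ 230) → take 6/19 of D → 60.63; 41/41 used.
3 item(s) taken whole; one partial (take 6/19 of D).

3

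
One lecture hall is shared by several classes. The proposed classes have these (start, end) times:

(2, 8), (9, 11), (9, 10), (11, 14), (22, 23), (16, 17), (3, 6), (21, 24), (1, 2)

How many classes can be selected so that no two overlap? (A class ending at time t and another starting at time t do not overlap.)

6

Sort by end time and greedily take each interval whose start is ≥ the last chosen end.
By end time: (1,2), (3,6), (2,8), (9,10), (9,11), (11,14), (16,17), (22,23), (21,24).
Pick (1,2); next start ≥ 2 → (3,6); next start ≥ 6 → (9,10); next start ≥ 10 → (11,14); next start ≥ 14 → (16,17); next start ≥ 17 → (22,23).
Selected 6 classes.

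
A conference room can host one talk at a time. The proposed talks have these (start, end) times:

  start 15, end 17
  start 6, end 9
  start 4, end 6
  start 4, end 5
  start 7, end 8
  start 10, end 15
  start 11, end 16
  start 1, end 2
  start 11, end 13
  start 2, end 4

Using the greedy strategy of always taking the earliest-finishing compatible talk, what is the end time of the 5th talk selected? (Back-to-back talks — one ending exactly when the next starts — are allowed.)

Sorted by end: (1,2)  (2,4)  (4,5)  (4,6)  (7,8)  (6,9)  (11,13)  (10,15)  (11,16)  (15,17)
take (1,2); take (2,4); take (4,5); take (7,8); take (11,13); take (15,17).
Selected: (1,2) (2,4) (4,5) (7,8) (11,13) (15,17)

13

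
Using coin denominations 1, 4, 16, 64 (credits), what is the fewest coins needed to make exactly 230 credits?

8

Use the largest denomination that fits, subtract, and repeat.
230 − 3×64→38 − 2×16→6 − 1×4→2 − 2×1→0
Total coins = 3 + 2 + 1 + 2 = 8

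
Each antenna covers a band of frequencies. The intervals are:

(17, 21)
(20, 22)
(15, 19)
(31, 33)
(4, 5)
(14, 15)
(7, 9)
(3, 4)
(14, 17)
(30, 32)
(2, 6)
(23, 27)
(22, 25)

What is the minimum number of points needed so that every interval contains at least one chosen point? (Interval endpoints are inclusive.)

By right end: [3,4]  [4,5]  [2,6]  [7,9]  [14,15]  [14,17]  [15,19]  [17,21]  [20,22]  [22,25]  [23,27]  [30,32]  [31,33]
[3,4] uncovered → point at 4; [7,9] uncovered → point at 9; [14,15] uncovered → point at 15; [17,21] uncovered → point at 21; [22,25] uncovered → point at 25; [30,32] uncovered → point at 32.
Points: 4, 9, 15, 21, 25, 32 (6 total).

6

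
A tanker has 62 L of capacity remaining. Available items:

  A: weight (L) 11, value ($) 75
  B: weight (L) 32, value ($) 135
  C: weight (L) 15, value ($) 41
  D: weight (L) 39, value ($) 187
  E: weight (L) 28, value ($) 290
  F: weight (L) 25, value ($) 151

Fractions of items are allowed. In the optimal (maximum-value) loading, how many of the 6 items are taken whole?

2

Ratios (sorted): E 10.36, A 6.82, F 6.04, D 4.79, B 4.22, C 2.73
take E (28 @ 290); take A (11 @ 75); take 23/25 of F → 138.92. Capacity used 62/62.
2 item(s) taken whole; one partial (take 23/25 of F).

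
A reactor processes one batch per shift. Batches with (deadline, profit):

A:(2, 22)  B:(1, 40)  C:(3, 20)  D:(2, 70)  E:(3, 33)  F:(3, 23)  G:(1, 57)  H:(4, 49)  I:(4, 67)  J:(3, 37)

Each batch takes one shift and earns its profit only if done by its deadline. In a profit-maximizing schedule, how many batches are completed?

4

Take jobs in profit order; each goes to the latest open slot no later than its deadline.
Profit order: D=70 I=67 G=57 H=49 B=40 J=37 E=33 F=23 A=22 C=20
Assign: D→slot 2, I→slot 4, G→slot 1, H→slot 3, B skipped, J skipped, E skipped, F skipped, A skipped, C skipped.
Slots: [1:G] [2:D] [3:H] [4:I]
4 of 10 scheduled.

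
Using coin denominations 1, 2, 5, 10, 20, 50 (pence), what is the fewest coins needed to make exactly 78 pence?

Use the largest denomination that fits, subtract, and repeat.
78 − 1×50→28 − 1×20→8 − 1×5→3 − 1×2→1 − 1×1→0
Total coins = 1 + 1 + 1 + 1 + 1 = 5

5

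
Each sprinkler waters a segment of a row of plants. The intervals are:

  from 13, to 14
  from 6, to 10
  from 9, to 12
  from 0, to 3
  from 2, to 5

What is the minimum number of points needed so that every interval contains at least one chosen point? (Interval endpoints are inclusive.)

3

Sort by right endpoint; whenever an interval is uncovered, place a point at its right end.
Sorted: [0,3] [2,5] [6,10] [9,12] [13,14]
{[0,3],[2,5]} hit by 3; {[6,10],[9,12]} hit by 10; {[13,14]} hit by 14.
Points: 3, 10, 14 (3 total).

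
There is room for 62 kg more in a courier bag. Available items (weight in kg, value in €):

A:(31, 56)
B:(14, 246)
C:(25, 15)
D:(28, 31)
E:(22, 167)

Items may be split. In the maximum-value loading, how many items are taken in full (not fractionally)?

Greedy by value/weight ratio, highest first.
Order: B (246/14=17.57) > E (167/22=7.59) > A (56/31=1.81) > D (31/28=1.11) > C (15/25=0.60)
Fill: take B (14 @ 246) → take E (22 @ 167) → take 26/31 of A → 46.97; 62/62 used.
2 item(s) taken whole; one partial (take 26/31 of A).

2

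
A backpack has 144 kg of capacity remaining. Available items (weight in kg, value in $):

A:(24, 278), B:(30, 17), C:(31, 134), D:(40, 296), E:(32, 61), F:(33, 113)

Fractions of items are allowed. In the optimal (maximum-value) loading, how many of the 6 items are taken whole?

Sort by value per unit weight and fill in that order.
Ratios (sorted): A 11.58, D 7.40, C 4.32, F 3.42, E 1.91, B 0.57
take A (24 @ 278); take D (40 @ 296); take C (31 @ 134); take F (33 @ 113); take 16/32 of E → 30.50. Capacity used 144/144.
4 item(s) taken whole; one partial (take 16/32 of E).

4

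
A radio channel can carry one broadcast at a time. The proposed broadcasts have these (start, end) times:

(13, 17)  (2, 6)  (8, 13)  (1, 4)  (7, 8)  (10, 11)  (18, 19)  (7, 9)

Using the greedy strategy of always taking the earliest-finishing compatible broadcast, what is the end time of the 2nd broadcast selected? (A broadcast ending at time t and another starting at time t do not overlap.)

Sorted by end: (1,4)  (2,6)  (7,8)  (7,9)  (10,11)  (8,13)  (13,17)  (18,19)
take (1,4); skip (2,6); take (7,8); take (10,11); take (13,17); take (18,19).
Selected: (1,4) (7,8) (10,11) (13,17) (18,19)

8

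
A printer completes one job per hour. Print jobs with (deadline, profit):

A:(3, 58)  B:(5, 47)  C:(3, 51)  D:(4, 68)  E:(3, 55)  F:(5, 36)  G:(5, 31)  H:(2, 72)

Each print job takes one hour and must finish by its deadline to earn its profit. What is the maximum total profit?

300

Take jobs in profit order; each goes to the latest open slot no later than its deadline.
By profit: H(d2,72), D(d4,68), A(d3,58), E(d3,55), C(d3,51), B(d5,47), F(d5,36), G(d5,31)
H→slot 2; D→slot 4; A→slot 3; E→slot 1; C skipped; B→slot 5; F skipped; G skipped.
Profit = 55 + 72 + 58 + 68 + 47 = 300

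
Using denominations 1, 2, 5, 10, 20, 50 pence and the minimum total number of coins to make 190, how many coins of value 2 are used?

0

Greedy: take as many of the largest coin as possible, then repeat with the remainder.
190 − 3×50→40 − 2×20→0
Count of 2: 0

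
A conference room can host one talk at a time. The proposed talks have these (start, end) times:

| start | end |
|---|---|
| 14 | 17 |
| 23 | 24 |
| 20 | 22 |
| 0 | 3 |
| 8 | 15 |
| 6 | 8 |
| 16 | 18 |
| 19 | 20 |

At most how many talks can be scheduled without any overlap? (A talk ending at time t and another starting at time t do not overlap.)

Order by finish time; keep every interval that doesn't clash with the previous kept one.
By end time: (0,3), (6,8), (8,15), (14,17), (16,18), (19,20), (20,22), (23,24).
Pick (0,3); next start ≥ 3 → (6,8); next start ≥ 8 → (8,15); next start ≥ 15 → (16,18); next start ≥ 18 → (19,20); next start ≥ 20 → (20,22); next start ≥ 22 → (23,24).
Selected 7 talks.

7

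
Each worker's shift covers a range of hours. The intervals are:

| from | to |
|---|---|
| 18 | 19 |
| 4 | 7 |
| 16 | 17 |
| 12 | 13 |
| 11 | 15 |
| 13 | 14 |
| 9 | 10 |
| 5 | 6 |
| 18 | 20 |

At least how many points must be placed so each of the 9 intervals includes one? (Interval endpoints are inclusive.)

5

Sort by right endpoint; whenever an interval is uncovered, place a point at its right end.
Sorted: [5,6] [4,7] [9,10] [12,13] [13,14] [11,15] [16,17] [18,19] [18,20]
{[5,6],[4,7]} hit by 6; {[9,10]} hit by 10; {[12,13],[13,14],[11,15]} hit by 13; {[16,17]} hit by 17; {[18,19],[18,20]} hit by 19.
Points: 6, 10, 13, 17, 19 (5 total).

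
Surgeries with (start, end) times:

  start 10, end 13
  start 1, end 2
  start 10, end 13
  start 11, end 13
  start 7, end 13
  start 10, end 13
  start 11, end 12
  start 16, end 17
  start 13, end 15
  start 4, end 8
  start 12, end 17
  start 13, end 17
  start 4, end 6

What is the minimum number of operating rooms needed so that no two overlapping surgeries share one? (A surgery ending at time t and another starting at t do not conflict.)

Events (time:±→running): 1:+→1 2:-→0 4:+→1 4:+→2 6:-→1 7:+→2 8:-→1 10:+→2 10:+→3 10:+→4 11:+→5 11:+→6 … peak 6.

6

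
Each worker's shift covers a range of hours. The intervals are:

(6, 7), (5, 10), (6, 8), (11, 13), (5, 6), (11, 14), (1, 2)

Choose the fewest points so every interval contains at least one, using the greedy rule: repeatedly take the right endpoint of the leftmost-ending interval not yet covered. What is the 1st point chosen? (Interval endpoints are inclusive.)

2

Sort by right endpoint; whenever an interval is uncovered, place a point at its right end.
Sorted: [1,2] [5,6] [6,7] [6,8] [5,10] [11,13] [11,14]
{[1,2]} hit by 2; {[5,6],[6,7],[6,8],[5,10]} hit by 6; {[11,13],[11,14]} hit by 13.
Points: 2, 6, 13 (3 total).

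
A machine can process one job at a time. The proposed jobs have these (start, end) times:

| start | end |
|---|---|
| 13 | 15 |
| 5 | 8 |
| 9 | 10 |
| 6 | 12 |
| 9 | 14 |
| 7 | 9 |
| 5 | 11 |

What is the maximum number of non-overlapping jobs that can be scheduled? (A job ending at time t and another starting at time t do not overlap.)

Order by finish time; keep every interval that doesn't clash with the previous kept one.
Sorted by end: (5,8)  (7,9)  (9,10)  (5,11)  (6,12)  (9,14)  (13,15)
take (5,8); skip (7,9); take (9,10); take (13,15).
Selected 3 jobs.

3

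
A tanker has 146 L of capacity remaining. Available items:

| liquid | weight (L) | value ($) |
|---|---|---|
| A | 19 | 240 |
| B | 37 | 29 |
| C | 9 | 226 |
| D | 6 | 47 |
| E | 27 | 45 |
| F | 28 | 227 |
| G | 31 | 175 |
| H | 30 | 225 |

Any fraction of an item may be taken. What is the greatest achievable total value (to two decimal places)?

1178.33

Greedy by value/weight ratio, highest first.
Ratios (sorted): C 25.11, A 12.63, F 8.11, D 7.83, H 7.50, G 5.65, E 1.67, B 0.78
take C (9 @ 226); take A (19 @ 240); take F (28 @ 227); take D (6 @ 47); take H (30 @ 225); take G (31 @ 175); take 23/27 of E → 38.33. Capacity used 146/146.
Total value = 1178.33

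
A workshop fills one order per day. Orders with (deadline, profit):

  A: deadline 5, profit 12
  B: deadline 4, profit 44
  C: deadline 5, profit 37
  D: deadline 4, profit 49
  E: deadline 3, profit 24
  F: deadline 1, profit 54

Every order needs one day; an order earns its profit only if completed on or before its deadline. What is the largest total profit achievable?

Profit order: F=54 D=49 B=44 C=37 E=24 A=12
Assign: F→slot 1, D→slot 4, B→slot 3, C→slot 5, E→slot 2, A skipped.
Slots: [1:F] [2:E] [3:B] [4:D] [5:C]
Profit = 54 + 24 + 44 + 49 + 37 = 208

208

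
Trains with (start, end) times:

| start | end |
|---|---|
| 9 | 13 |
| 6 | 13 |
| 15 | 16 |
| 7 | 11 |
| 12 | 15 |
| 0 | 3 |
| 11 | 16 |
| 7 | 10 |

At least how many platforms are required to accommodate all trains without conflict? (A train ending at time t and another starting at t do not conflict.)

The answer is the maximum number of intervals overlapping at any instant.
Events (time:±→running): 0:+→1 3:-→0 6:+→1 7:+→2 7:+→3 9:+→4 … peak 4.

4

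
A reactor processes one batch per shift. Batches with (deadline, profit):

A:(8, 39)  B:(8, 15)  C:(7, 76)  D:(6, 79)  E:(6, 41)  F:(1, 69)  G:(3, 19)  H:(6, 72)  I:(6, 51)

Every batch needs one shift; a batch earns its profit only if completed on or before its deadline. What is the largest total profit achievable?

446

Sort by profit descending; place each in the latest free slot ≤ its deadline.
Profit order: D=79 C=76 H=72 F=69 I=51 E=41 A=39 G=19 B=15
Assign: D→slot 6, C→slot 7, H→slot 5, F→slot 1, I→slot 4, E→slot 3, A→slot 8, G→slot 2, B skipped.
Slots: [1:F] [2:G] [3:E] [4:I] [5:H] [6:D] [7:C] [8:A]
Profit = 69 + 19 + 41 + 51 + 72 + 79 + 76 + 39 = 446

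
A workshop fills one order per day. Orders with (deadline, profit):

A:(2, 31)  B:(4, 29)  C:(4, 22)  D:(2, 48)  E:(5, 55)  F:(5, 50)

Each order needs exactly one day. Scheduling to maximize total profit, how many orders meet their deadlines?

Take jobs in profit order; each goes to the latest open slot no later than its deadline.
By profit: E(d5,55), F(d5,50), D(d2,48), A(d2,31), B(d4,29), C(d4,22)
E→slot 5; F→slot 4; D→slot 2; A→slot 1; B→slot 3; C skipped.
5 of 6 scheduled.

5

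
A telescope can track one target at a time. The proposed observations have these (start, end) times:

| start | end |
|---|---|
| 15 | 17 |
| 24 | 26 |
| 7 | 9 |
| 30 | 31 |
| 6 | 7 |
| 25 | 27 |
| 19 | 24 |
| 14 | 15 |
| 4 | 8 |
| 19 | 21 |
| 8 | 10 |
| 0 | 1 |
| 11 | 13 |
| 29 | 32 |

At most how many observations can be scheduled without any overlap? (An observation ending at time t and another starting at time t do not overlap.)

Greedy by earliest finish: after sorting by end time, pick each interval compatible with the last pick.
Sorted by end: (0,1)  (6,7)  (4,8)  (7,9)  (8,10)  (11,13)  (14,15)  (15,17)  (19,21)  (19,24)  (24,26)  (25,27)  (30,31)  (29,32)
take (0,1); take (6,7); take (7,9); take (11,13); take (14,15); take (15,17); take (19,21); skip (19,24); take (24,26); take (30,31).
Selected 9 observations.

9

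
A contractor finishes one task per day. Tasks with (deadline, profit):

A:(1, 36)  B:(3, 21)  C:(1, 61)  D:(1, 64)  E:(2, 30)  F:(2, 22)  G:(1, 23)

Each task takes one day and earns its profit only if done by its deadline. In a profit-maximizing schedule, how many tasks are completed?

By profit: D(d1,64), C(d1,61), A(d1,36), E(d2,30), G(d1,23), F(d2,22), B(d3,21)
D→slot 1; C skipped; A skipped; E→slot 2; G skipped; F skipped; B→slot 3.
3 of 7 scheduled.

3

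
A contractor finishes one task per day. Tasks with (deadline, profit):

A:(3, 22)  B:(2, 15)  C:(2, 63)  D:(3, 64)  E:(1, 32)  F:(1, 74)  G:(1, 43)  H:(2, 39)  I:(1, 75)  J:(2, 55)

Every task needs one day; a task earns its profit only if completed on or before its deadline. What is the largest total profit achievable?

Profit order: I=75 F=74 D=64 C=63 J=55 G=43 H=39 E=32 A=22 B=15
Assign: I→slot 1, F skipped, D→slot 3, C→slot 2, J skipped, G skipped, H skipped, E skipped, A skipped, B skipped.
Slots: [1:I] [2:C] [3:D]
Profit = 75 + 63 + 64 = 202

202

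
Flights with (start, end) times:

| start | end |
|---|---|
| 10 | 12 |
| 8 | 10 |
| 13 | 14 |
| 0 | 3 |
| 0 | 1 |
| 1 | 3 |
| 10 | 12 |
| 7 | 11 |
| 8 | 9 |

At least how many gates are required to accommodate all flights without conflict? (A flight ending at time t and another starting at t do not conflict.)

Count concurrent intervals with a sweep; the peak is the room count.
Events (time:±→running): 0:+→1 0:+→2 1:-→1 1:+→2 3:-→1 3:-→0 7:+→1 8:+→2 8:+→3 … peak 3.

3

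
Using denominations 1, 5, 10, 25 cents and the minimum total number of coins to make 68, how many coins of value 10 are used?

1

68 = 2×25 + 1×10 + 1×5 + 3×1
Count of 10: 1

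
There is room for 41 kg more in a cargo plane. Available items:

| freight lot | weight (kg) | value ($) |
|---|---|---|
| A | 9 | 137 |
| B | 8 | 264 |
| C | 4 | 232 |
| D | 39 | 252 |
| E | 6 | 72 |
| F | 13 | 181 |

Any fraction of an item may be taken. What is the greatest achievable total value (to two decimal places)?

Order: C (232/4=58.00) > B (264/8=33.00) > A (137/9=15.22) > F (181/13=13.92) > E (72/6=12.00) > D (252/39=6.46)
Fill: take C (4 @ 232) → take B (8 @ 264) → take A (9 @ 137) → take F (13 @ 181) → take E (6 @ 72) → take 1/39 of D → 6.46; 41/41 used.
Total value = 892.46

892.46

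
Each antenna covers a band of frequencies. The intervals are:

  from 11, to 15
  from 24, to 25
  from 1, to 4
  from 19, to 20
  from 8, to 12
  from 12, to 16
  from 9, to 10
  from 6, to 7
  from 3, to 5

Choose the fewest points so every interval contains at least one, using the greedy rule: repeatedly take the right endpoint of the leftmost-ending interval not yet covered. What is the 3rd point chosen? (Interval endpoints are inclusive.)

10

Sorted: [1,4] [3,5] [6,7] [9,10] [8,12] [11,15] [12,16] [19,20] [24,25]
{[1,4],[3,5]} hit by 4; {[6,7]} hit by 7; {[9,10],[8,12]} hit by 10; {[11,15],[12,16]} hit by 15; {[19,20]} hit by 20; {[24,25]} hit by 25.
Points: 4, 7, 10, 15, 20, 25 (6 total).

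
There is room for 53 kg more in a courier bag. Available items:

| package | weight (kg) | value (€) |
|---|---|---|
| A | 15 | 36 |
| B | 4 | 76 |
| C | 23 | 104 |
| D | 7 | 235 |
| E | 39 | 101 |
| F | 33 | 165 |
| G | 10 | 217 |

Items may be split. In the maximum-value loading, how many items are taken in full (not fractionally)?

3

Sort by value per unit weight and fill in that order.
Ratios (sorted): D 33.57, G 21.70, B 19.00, F 5.00, C 4.52, E 2.59, A 2.40
take D (7 @ 235); take G (10 @ 217); take B (4 @ 76); take 32/33 of F → 160.00. Capacity used 53/53.
3 item(s) taken whole; one partial (take 32/33 of F).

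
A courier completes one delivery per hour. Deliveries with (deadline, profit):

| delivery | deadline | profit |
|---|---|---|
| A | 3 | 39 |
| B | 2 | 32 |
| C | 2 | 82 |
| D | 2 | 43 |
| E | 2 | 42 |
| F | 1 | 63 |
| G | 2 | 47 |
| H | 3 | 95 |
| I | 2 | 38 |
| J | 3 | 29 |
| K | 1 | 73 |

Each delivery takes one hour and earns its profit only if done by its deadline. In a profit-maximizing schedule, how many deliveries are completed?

Sort by profit descending; place each in the latest free slot ≤ its deadline.
Profit order: H=95 C=82 K=73 F=63 G=47 D=43 E=42 A=39 I=38 B=32 J=29
Assign: H→slot 3, C→slot 2, K→slot 1, F skipped, G skipped, D skipped, E skipped, A skipped, I skipped, B skipped, J skipped.
Slots: [1:K] [2:C] [3:H]
3 of 11 scheduled.

3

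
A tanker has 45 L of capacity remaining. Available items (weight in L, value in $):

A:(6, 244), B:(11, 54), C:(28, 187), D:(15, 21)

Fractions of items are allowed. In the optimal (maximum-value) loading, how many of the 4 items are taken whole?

Sort by value per unit weight and fill in that order.
Ratios (sorted): A 40.67, C 6.68, B 4.91, D 1.40
take A (6 @ 244); take C (28 @ 187); take B (11 @ 54). Capacity used 45/45.
3 item(s) taken whole.

3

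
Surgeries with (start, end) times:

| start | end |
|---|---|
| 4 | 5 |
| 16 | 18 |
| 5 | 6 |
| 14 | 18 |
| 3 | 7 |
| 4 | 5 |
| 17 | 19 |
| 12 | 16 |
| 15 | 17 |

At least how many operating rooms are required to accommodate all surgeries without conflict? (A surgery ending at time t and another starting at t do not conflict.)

Events (time:±→running): 3:+→1 4:+→2 4:+→3 … peak 3.

3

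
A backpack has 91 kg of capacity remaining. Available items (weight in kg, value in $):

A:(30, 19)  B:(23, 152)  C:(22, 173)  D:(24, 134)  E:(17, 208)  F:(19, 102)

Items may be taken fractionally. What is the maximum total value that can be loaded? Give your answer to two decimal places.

693.84

Greedy by value/weight ratio, highest first.
Ratios (sorted): E 12.24, C 7.86, B 6.61, D 5.58, F 5.37, A 0.63
take E (17 @ 208); take C (22 @ 173); take B (23 @ 152); take D (24 @ 134); take 5/19 of F → 26.84. Capacity used 91/91.
Total value = 693.84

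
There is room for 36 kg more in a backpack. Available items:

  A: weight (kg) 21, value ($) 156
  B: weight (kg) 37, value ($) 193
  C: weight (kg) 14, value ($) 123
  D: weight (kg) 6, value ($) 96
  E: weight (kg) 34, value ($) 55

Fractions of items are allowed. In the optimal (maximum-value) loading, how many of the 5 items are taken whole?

Sort by value per unit weight and fill in that order.
Order: D (96/6=16.00) > C (123/14=8.79) > A (156/21=7.43) > B (193/37=5.22) > E (55/34=1.62)
Fill: take D (6 @ 96) → take C (14 @ 123) → take 16/21 of A → 118.86; 36/36 used.
2 item(s) taken whole; one partial (take 16/21 of A).

2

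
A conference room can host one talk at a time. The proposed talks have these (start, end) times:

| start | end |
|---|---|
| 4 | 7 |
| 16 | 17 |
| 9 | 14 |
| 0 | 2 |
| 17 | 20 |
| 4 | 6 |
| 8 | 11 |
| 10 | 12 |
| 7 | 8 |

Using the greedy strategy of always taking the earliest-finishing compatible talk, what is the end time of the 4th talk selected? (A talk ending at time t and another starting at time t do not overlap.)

11

Greedy by earliest finish: after sorting by end time, pick each interval compatible with the last pick.
Sorted by end: (0,2)  (4,6)  (4,7)  (7,8)  (8,11)  (10,12)  (9,14)  (16,17)  (17,20)
take (0,2); take (4,6); take (7,8); take (8,11); skip (10,12); skip (9,14); take (16,17); take (17,20).
Selected: (0,2) (4,6) (7,8) (8,11) (16,17) (17,20)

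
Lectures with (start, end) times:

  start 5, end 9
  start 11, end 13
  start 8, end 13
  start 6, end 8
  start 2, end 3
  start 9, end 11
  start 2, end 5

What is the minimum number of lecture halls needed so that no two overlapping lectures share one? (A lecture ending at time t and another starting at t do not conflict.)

2

Count concurrent intervals with a sweep; the peak is the room count.
starts: [2, 2, 5, 6, 8, 9, 11]
ends:   [3, 5, 8, 9, 11, 13, 13]
s2→1 s2→2  — peak 2.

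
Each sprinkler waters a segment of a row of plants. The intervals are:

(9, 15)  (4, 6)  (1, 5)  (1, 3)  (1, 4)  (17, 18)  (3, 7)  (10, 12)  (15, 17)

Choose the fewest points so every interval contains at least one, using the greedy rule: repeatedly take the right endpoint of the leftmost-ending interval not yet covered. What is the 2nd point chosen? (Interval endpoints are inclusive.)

6

Process intervals by earliest right end; each time one isn't hit yet, stab at its right endpoint.
By right end: [1,3]  [1,4]  [1,5]  [4,6]  [3,7]  [10,12]  [9,15]  [15,17]  [17,18]
[1,3] uncovered → point at 3; [4,6] uncovered → point at 6; [10,12] uncovered → point at 12; [15,17] uncovered → point at 17.
Points: 3, 6, 12, 17 (4 total).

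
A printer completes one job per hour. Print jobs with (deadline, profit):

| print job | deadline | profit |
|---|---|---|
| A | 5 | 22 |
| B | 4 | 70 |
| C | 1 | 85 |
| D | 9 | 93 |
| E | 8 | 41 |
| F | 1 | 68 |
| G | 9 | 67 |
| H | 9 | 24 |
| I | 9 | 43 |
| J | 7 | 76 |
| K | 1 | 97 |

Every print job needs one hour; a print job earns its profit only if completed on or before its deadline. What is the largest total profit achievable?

Sort by profit descending; place each in the latest free slot ≤ its deadline.
Profit order: K=97 D=93 C=85 J=76 B=70 F=68 G=67 I=43 E=41 H=24 A=22
Assign: K→slot 1, D→slot 9, C skipped, J→slot 7, B→slot 4, F skipped, G→slot 8, I→slot 6, E→slot 5, H→slot 3, A→slot 2.
Slots: [1:K] [2:A] [3:H] [4:B] [5:E] [6:I] [7:J] [8:G] [9:D]
Profit = 97 + 22 + 24 + 70 + 41 + 43 + 76 + 67 + 93 = 533

533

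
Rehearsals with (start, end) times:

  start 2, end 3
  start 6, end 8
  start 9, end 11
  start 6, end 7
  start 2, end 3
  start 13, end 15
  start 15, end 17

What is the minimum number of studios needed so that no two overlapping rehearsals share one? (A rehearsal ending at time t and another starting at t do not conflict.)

The answer is the maximum number of intervals overlapping at any instant.
Events (time:±→running): 2:+→1 2:+→2 … peak 2.

2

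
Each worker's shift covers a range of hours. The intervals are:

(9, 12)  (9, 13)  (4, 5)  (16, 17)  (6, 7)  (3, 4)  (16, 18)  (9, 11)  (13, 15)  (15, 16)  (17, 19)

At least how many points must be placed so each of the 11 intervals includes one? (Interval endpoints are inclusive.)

5

Sorted: [3,4] [4,5] [6,7] [9,11] [9,12] [9,13] [13,15] [15,16] [16,17] [16,18] [17,19]
{[3,4],[4,5]} hit by 4; {[6,7]} hit by 7; {[9,11],[9,12],[9,13]} hit by 11; {[13,15],[15,16]} hit by 15; {[16,17],[16,18],[17,19]} hit by 17.
Points: 4, 7, 11, 15, 17 (5 total).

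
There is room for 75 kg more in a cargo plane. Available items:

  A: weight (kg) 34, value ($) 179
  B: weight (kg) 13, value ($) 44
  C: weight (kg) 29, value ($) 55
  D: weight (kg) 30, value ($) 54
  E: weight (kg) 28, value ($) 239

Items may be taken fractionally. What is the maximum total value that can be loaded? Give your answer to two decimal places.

462.00

Sort by value per unit weight and fill in that order.
Order: E (239/28=8.54) > A (179/34=5.26) > B (44/13=3.38) > C (55/29=1.90) > D (54/30=1.80)
Fill: take E (28 @ 239) → take A (34 @ 179) → take B (13 @ 44); 75/75 used.
Total value = 462.00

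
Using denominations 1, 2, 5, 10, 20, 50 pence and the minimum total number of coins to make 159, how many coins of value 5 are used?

159 = 3×50 + 1×5 + 2×2
Count of 5: 1

1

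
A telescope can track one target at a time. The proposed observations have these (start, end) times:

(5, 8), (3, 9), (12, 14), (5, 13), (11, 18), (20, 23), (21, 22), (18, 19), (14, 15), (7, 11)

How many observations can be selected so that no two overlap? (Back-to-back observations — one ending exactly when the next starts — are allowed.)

Sorted by end: (5,8)  (3,9)  (7,11)  (5,13)  (12,14)  (14,15)  (11,18)  (18,19)  (21,22)  (20,23)
take (5,8); skip (5,13); take (12,14); take (14,15); take (18,19); take (21,22); skip (20,23).
Selected 5 observations.

5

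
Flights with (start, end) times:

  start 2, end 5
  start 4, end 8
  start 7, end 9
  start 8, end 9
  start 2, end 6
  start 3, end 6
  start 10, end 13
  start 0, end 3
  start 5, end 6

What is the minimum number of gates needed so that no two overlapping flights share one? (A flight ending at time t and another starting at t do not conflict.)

4

The answer is the maximum number of intervals overlapping at any instant.
Events (time:±→running): 0:+→1 2:+→2 2:+→3 3:-→2 3:+→3 4:+→4 … peak 4.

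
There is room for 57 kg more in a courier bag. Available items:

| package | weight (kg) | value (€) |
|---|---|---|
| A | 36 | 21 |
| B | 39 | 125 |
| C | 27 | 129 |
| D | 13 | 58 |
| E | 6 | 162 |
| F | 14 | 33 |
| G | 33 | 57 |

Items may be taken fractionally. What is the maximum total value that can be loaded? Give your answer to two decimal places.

384.26

Greedy by value/weight ratio, highest first.
Order: E (162/6=27.00) > C (129/27=4.78) > D (58/13=4.46) > B (125/39=3.21) > F (33/14=2.36) > G (57/33=1.73) > A (21/36=0.58)
Fill: take E (6 @ 162) → take C (27 @ 129) → take D (13 @ 58) → take 11/39 of B → 35.26; 57/57 used.
Total value = 384.26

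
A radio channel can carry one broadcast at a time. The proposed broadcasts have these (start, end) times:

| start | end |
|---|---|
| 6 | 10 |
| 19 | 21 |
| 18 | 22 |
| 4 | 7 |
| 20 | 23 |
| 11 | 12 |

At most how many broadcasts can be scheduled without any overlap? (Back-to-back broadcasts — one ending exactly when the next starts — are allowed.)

Greedy by earliest finish: after sorting by end time, pick each interval compatible with the last pick.
Sorted by end: (4,7)  (6,10)  (11,12)  (19,21)  (18,22)  (20,23)
take (4,7); skip (6,10); take (11,12); take (19,21); skip (20,23).
Selected 3 broadcasts.

3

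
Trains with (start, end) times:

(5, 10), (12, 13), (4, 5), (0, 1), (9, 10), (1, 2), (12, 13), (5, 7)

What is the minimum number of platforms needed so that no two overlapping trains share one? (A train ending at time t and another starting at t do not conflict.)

The answer is the maximum number of intervals overlapping at any instant.
starts: [0, 1, 4, 5, 5, 9, 12, 12]
ends:   [1, 2, 5, 7, 10, 10, 13, 13]
s0→1 e1→0 s1→1 e2→0 s4→1 e5→0 s5→1 s5→2  — peak 2.

2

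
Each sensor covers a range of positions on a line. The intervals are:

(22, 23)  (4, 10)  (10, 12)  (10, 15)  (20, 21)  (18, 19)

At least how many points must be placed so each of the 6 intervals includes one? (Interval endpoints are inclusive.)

Process intervals by earliest right end; each time one isn't hit yet, stab at its right endpoint.
Sorted: [4,10] [10,12] [10,15] [18,19] [20,21] [22,23]
{[4,10],[10,12],[10,15]} hit by 10; {[18,19]} hit by 19; {[20,21]} hit by 21; {[22,23]} hit by 23.
Points: 10, 19, 21, 23 (4 total).

4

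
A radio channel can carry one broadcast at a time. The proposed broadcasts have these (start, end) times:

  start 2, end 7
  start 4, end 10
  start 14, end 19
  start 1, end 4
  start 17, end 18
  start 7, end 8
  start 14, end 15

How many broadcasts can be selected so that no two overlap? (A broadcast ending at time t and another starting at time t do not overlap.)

4

Sort by end time and greedily take each interval whose start is ≥ the last chosen end.
By end time: (1,4), (2,7), (7,8), (4,10), (14,15), (17,18), (14,19).
Pick (1,4); next start ≥ 4 → (7,8); next start ≥ 8 → (14,15); next start ≥ 15 → (17,18).
Selected 4 broadcasts.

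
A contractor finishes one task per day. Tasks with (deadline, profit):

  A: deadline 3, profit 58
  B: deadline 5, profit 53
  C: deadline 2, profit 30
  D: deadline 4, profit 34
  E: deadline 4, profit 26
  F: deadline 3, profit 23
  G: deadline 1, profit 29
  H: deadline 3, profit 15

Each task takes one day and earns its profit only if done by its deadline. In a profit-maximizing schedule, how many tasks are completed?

5

Take jobs in profit order; each goes to the latest open slot no later than its deadline.
By profit: A(d3,58), B(d5,53), D(d4,34), C(d2,30), G(d1,29), E(d4,26), F(d3,23), H(d3,15)
A→slot 3; B→slot 5; D→slot 4; C→slot 2; G→slot 1; E skipped; F skipped; H skipped.
5 of 8 scheduled.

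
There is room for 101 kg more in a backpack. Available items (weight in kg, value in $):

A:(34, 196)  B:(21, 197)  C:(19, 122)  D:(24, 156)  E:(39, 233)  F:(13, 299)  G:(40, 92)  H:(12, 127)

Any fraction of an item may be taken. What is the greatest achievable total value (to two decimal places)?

Ratios (sorted): F 23.00, H 10.58, B 9.38, D 6.50, C 6.42, E 5.97, A 5.76, G 2.30
take F (13 @ 299); take H (12 @ 127); take B (21 @ 197); take D (24 @ 156); take C (19 @ 122); take 12/39 of E → 71.69. Capacity used 101/101.
Total value = 972.69

972.69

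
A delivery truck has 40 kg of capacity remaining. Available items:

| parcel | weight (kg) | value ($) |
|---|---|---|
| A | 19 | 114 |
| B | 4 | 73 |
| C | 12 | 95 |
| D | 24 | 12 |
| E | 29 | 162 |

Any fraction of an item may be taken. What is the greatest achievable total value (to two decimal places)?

309.93

Ratios (sorted): B 18.25, C 7.92, A 6.00, E 5.59, D 0.50
take B (4 @ 73); take C (12 @ 95); take A (19 @ 114); take 5/29 of E → 27.93. Capacity used 40/40.
Total value = 309.93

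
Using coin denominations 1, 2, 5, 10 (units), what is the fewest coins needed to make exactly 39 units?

6

39 − 3×10→9 − 1×5→4 − 2×2→0
Total coins = 3 + 1 + 2 = 6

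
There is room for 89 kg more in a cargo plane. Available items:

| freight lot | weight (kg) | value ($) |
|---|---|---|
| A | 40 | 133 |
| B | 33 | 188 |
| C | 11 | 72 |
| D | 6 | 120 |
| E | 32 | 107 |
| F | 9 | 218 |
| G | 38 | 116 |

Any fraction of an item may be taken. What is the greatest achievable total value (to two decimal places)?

698.31

Ratios (sorted): F 24.22, D 20.00, C 6.55, B 5.70, E 3.34, A 3.33, G 3.05
take F (9 @ 218); take D (6 @ 120); take C (11 @ 72); take B (33 @ 188); take 30/32 of E → 100.31. Capacity used 89/89.
Total value = 698.31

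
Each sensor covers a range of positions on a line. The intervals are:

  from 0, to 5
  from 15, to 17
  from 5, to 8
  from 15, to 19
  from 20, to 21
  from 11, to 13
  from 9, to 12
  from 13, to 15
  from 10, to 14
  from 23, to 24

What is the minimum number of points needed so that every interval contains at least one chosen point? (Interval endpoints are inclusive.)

Process intervals by earliest right end; each time one isn't hit yet, stab at its right endpoint.
Sorted: [0,5] [5,8] [9,12] [11,13] [10,14] [13,15] [15,17] [15,19] [20,21] [23,24]
{[0,5],[5,8]} hit by 5; {[9,12],[11,13],[10,14]} hit by 12; {[13,15],[15,17],[15,19]} hit by 15; {[20,21]} hit by 21; {[23,24]} hit by 24.
Points: 5, 12, 15, 21, 24 (5 total).

5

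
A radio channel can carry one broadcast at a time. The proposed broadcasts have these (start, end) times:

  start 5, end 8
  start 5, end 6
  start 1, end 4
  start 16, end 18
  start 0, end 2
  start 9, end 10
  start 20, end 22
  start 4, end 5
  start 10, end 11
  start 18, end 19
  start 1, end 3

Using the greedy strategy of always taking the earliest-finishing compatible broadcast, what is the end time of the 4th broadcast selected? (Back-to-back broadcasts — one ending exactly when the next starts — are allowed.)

10

Greedy by earliest finish: after sorting by end time, pick each interval compatible with the last pick.
By end time: (0,2), (1,3), (1,4), (4,5), (5,6), (5,8), (9,10), (10,11), (16,18), (18,19), (20,22).
Pick (0,2); next start ≥ 2 → (4,5); next start ≥ 5 → (5,6); next start ≥ 6 → (9,10); next start ≥ 10 → (10,11); next start ≥ 11 → (16,18); next start ≥ 18 → (18,19); next start ≥ 19 → (20,22).
Selected: (0,2) (4,5) (5,6) (9,10) (10,11) (16,18) (18,19) (20,22)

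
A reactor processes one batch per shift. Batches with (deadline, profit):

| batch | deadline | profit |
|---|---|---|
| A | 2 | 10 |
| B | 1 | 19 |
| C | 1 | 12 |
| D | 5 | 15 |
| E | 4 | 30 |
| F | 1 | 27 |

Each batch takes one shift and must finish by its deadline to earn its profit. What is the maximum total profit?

By profit: E(d4,30), F(d1,27), B(d1,19), D(d5,15), C(d1,12), A(d2,10)
E→slot 4; F→slot 1; B skipped; D→slot 5; C skipped; A→slot 2.
Profit = 27 + 10 + 30 + 15 = 82

82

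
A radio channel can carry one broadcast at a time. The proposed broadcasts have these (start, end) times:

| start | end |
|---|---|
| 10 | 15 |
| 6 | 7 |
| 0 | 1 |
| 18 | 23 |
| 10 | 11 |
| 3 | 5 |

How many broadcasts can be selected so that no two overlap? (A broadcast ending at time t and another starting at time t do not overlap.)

Sort by end time and greedily take each interval whose start is ≥ the last chosen end.
By end time: (0,1), (3,5), (6,7), (10,11), (10,15), (18,23).
Pick (0,1); next start ≥ 1 → (3,5); next start ≥ 5 → (6,7); next start ≥ 7 → (10,11); next start ≥ 11 → (18,23).
Selected 5 broadcasts.

5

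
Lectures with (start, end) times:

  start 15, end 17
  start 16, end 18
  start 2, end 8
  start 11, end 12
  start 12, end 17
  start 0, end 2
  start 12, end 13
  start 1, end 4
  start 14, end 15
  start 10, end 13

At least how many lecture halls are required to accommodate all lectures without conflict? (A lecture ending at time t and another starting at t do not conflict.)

3

starts: [0, 1, 2, 10, 11, 12, 12, 14, 15, 16]
ends:   [2, 4, 8, 12, 13, 13, 15, 17, 17, 18]
s0→1 s1→2 e2→1 s2→2 e4→1 e8→0 s10→1 s11→2 e12→1 s12→2 s12→3  — peak 3.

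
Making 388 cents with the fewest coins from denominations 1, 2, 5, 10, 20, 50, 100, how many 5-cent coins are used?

388 − 3×100→88 − 1×50→38 − 1×20→18 − 1×10→8 − 1×5→3 − 1×2→1 − 1×1→0
Count of 5: 1

1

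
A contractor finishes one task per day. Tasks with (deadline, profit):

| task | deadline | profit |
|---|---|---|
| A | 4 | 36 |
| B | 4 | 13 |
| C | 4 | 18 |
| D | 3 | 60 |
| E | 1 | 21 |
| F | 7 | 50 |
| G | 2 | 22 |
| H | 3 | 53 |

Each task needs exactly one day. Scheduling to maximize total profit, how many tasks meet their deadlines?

Profit order: D=60 H=53 F=50 A=36 G=22 E=21 C=18 B=13
Assign: D→slot 3, H→slot 2, F→slot 7, A→slot 4, G→slot 1, E skipped, C skipped, B skipped.
Slots: [1:G] [2:H] [3:D] [4:A] [7:F]
5 of 8 scheduled.

5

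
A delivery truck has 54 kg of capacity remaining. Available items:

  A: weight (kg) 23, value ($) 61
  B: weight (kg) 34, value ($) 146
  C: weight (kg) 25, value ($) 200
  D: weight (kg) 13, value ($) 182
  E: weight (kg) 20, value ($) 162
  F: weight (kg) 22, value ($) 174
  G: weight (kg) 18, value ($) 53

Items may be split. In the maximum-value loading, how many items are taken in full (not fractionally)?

2

Greedy by value/weight ratio, highest first.
Ratios (sorted): D 14.00, E 8.10, C 8.00, F 7.91, B 4.29, G 2.94, A 2.65
take D (13 @ 182); take E (20 @ 162); take 21/25 of C → 168.00. Capacity used 54/54.
2 item(s) taken whole; one partial (take 21/25 of C).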